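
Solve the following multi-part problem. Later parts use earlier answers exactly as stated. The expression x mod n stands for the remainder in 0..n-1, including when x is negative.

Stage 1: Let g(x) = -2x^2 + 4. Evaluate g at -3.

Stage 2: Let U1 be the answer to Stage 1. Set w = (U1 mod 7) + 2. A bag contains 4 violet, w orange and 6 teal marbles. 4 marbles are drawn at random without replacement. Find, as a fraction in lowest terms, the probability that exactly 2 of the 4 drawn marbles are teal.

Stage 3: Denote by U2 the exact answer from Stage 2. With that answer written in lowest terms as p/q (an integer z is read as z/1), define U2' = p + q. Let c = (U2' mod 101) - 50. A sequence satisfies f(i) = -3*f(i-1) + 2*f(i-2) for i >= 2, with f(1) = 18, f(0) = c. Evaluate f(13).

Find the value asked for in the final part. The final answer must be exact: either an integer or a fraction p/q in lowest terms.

Stage 1: -2*(-3)^2 + 4 = (-18) + (4) = -14; answer -14
Stage 2: U1 = -14; w = 2; total draws C(12,4) = 495; favorable C(6,2)*C(6,2) = 225; P = 5/11; answer 5/11
Stage 3: U2 = 5/11; threaded value p + q = 16; c = -34; f(2) = -3*(18) + 2*(-34) = -122; iterating: f(2)=-122, f(3)=402, f(4)=-1450, f(5)=5154, f(6)=-18362, f(7)=65394, f(8)=-232906, f(9)=829506, f(10)=-2954330, f(11)=10522002, f(12)=-37474666, f(13)=133468002; answer 133468002

133468002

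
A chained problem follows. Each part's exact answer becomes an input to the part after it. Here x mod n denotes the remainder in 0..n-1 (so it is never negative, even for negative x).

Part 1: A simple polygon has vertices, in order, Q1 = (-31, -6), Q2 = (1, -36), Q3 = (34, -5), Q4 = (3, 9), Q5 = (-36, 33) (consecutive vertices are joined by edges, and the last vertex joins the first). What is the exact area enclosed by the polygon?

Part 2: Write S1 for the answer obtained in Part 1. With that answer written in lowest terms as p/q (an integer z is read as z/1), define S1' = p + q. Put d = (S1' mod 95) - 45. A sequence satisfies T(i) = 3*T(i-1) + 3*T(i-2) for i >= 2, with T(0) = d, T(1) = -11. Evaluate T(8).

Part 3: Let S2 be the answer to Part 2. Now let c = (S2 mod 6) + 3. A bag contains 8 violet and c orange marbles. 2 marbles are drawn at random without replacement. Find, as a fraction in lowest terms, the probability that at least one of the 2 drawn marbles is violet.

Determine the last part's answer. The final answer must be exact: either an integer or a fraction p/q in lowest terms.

Part 1: cross terms: (-31*-36 - 1*-6)=1122, (1*-5 - 34*-36)=1219, (34*9 - 3*-5)=321, (3*33 - -36*9)=423, (-36*-6 - -31*33)=1239; twice the area = |4324| = 4324; area = 2162; answer 2162
Part 2: S1 = 2162; threaded value p + q = 2163; d = 28; T(2) = 3*(-11) + 3*(28) = 51; iterating: T(2)=51, T(3)=120, T(4)=513, T(5)=1899, T(6)=7236, T(7)=27405, T(8)=103923; answer 103923
Part 3: S2 = 103923; c = 6; total draws C(14,2) = 91; complement C(6,2) = 15; favorable 91 - 15 = 76; P = 76/91; answer 76/91

76/91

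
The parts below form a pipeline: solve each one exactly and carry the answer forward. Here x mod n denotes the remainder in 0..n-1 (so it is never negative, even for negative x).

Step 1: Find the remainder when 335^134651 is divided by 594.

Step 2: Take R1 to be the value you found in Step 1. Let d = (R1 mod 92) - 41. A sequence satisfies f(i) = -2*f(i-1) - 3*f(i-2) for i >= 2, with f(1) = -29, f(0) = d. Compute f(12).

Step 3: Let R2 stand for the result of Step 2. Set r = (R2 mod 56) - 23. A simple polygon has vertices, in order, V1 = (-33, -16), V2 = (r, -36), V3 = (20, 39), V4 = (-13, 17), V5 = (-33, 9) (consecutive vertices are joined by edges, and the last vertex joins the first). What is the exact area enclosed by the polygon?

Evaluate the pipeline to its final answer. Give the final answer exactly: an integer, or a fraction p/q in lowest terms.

Step 1: squarings mod 594: 335^1=335, 335^2=553, 335^4=493, 335^8=103, 335^16=511, 335^32=355, 335^64=97, 335^128=499, 335^256=115, 335^512=157, 335^1024=295, 335^2048=301, 335^4096=313, 335^8192=553, 335^16384=493, 335^32768=103, 335^65536=511, 335^131072=355; 335^134651 = 335^1 * 335^2 * 335^8 * 335^16 * 335^32 * 335^64 * 335^128 * 335^256 * 335^1024 * 335^2048 * 335^131072 = 203 (mod 594); answer 203
Step 2: R1 = 203; d = -22; f(2) = -2*(-29) - 3*(-22) = 124; iterating: f(2)=124, f(3)=-161, f(4)=-50, f(5)=583, f(6)=-1016, f(7)=283, f(8)=2482, f(9)=-5813, f(10)=4180, f(11)=9079, f(12)=-30698; answer -30698
Step 3: R2 = -30698; r = 23; cross terms: (-33*-36 - 23*-16)=1556, (23*39 - 20*-36)=1617, (20*17 - -13*39)=847, (-13*9 - -33*17)=444, (-33*-16 - -33*9)=825; twice the area = |5289| = 5289; area = 5289/2; answer 5289/2

5289/2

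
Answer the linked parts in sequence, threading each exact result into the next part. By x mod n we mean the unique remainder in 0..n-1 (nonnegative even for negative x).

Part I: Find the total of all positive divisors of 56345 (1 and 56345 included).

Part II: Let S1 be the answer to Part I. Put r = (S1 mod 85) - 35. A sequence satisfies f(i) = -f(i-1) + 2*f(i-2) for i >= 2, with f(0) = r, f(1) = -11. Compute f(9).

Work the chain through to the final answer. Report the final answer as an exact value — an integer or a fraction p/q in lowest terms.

Part I: 56345 = 5 * 59 * 191; sigma = (1 + 5) * (1 + 59) * (1 + 191) = 6 * 60 * 192 = 69120; answer 69120
Part II: S1 = 69120; r = -20; f(2) = -1*(-11) + 2*(-20) = -29; iterating: f(2)=-29, f(3)=7, f(4)=-65, f(5)=79, f(6)=-209, f(7)=367, f(8)=-785, f(9)=1519; answer 1519

1519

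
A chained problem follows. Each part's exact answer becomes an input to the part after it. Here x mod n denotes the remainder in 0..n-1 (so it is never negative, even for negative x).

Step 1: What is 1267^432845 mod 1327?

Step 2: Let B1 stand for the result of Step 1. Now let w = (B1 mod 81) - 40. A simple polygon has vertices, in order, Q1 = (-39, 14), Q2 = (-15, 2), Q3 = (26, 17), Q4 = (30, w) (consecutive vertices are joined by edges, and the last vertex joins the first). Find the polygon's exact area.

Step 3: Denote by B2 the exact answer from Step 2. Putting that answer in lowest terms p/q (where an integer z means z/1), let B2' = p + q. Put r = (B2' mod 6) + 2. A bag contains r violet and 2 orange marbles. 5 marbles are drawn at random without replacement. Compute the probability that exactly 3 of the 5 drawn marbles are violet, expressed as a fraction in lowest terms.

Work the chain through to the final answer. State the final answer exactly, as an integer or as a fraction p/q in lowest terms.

Step 1: squarings mod 1327: 1267^1=1267, 1267^2=946, 1267^4=518, 1267^8=270, 1267^16=1242, 1267^32=590, 1267^64=426, 1267^128=1004, 1267^256=823, 1267^512=559, 1267^1024=636, 1267^2048=1088, 1267^4096=60, 1267^8192=946, 1267^16384=518, 1267^32768=270, 1267^65536=1242, 1267^131072=590, 1267^262144=426; 1267^432845 = 1267^1 * 1267^4 * 1267^8 * 1267^64 * 1267^128 * 1267^512 * 1267^2048 * 1267^4096 * 1267^32768 * 1267^131072 * 1267^262144 = 1046 (mod 1327); answer 1046
Step 2: B1 = 1046; w = 34; cross terms: (-39*2 - -15*14)=132, (-15*17 - 26*2)=-307, (26*34 - 30*17)=374, (30*14 - -39*34)=1746; twice the area = |1945| = 1945; area = 1945/2; answer 1945/2
Step 3: B2 = 1945/2; threaded value p + q = 1947; r = 5; total draws C(7,5) = 21; favorable C(5,3)*C(2,2) = 10; P = 10/21; answer 10/21

10/21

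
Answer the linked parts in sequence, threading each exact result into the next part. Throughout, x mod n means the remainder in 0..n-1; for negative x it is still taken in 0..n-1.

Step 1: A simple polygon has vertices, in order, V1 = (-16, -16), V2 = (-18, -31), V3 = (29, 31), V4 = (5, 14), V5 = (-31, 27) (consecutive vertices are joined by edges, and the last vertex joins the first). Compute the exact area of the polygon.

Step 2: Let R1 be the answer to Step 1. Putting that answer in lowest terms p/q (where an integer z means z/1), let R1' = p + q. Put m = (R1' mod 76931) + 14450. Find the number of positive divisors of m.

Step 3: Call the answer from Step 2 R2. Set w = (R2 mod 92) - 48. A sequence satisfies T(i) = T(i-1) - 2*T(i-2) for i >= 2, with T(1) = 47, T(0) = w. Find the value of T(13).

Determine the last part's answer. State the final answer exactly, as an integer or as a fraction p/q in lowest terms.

3733

Step 1: cross terms: (-16*-31 - -18*-16)=208, (-18*31 - 29*-31)=341, (29*14 - 5*31)=251, (5*27 - -31*14)=569, (-31*-16 - -16*27)=928; twice the area = |2297| = 2297; area = 2297/2; answer 2297/2
Step 2: R1 = 2297/2; threaded value p + q = 2299; m = 16749; 16749 = 3^2 * 1861; number of divisors = (2+1) * (1+1) = 6; answer 6
Step 3: R2 = 6; w = -42; T(2) = 1*(47) - 2*(-42) = 131; iterating: T(2)=131, T(3)=37, T(4)=-225, T(5)=-299, T(6)=151, T(7)=749, T(8)=447, T(9)=-1051, T(10)=-1945, T(11)=157, T(12)=4047, T(13)=3733; answer 3733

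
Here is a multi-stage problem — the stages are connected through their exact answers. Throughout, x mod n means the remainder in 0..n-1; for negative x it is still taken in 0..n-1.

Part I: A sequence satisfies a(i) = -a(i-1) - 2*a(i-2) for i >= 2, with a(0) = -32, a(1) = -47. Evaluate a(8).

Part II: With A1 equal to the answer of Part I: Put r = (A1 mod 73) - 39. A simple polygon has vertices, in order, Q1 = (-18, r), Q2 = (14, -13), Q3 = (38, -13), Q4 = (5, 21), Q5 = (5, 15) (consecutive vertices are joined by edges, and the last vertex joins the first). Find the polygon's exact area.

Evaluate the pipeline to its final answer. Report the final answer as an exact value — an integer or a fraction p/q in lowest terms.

Part I: a(2) = -1*(-47) - 2*(-32) = 111; iterating: a(2)=111, a(3)=-17, a(4)=-205, a(5)=239, a(6)=171, a(7)=-649, a(8)=307; answer 307
Part II: A1 = 307; r = -24; cross terms: (-18*-13 - 14*-24)=570, (14*-13 - 38*-13)=312, (38*21 - 5*-13)=863, (5*15 - 5*21)=-30, (5*-24 - -18*15)=150; twice the area = |1865| = 1865; area = 1865/2; answer 1865/2

1865/2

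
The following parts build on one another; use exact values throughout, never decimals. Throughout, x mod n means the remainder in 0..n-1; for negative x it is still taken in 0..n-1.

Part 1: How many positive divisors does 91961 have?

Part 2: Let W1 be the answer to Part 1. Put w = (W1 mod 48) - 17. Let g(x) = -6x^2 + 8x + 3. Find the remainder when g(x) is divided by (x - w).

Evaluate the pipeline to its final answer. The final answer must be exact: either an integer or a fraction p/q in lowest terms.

-1467

Part 1: 91961 is prime, so its only divisors are 1 and 91961; count = 2; answer 2
Part 2: W1 = 2; w = -15; remainder = value at the root: -6*(-15)^2 + 8*(-15)^1 + 3 = (-1350) + (-120) + (3) = -1467; answer -1467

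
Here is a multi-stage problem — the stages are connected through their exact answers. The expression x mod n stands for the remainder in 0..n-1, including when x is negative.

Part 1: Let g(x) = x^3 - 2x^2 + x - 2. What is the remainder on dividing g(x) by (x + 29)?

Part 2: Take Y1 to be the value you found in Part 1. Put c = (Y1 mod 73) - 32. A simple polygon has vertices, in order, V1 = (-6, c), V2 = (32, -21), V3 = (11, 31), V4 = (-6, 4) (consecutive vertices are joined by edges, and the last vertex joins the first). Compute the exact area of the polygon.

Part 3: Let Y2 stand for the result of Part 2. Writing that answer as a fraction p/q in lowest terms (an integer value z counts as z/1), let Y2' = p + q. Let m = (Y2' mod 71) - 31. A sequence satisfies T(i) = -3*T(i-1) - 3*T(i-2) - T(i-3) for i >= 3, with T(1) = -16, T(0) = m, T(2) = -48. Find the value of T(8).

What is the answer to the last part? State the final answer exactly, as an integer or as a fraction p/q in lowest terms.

-1860

Part 1: remainder = value at the root: 1*(-29)^3 - 2*(-29)^2 + 1*(-29)^1 - 2 = (-24389) + (-1682) + (-29) + (-2) = -26102; answer -26102
Part 2: Y1 = -26102; c = 0; cross terms: (-6*-21 - 32*0)=126, (32*31 - 11*-21)=1223, (11*4 - -6*31)=230, (-6*0 - -6*4)=24; twice the area = |1603| = 1603; area = 1603/2; answer 1603/2
Part 3: Y2 = 1603/2; threaded value p + q = 1605; m = 12; T(3) = -3*(-48) - 3*(-16) - 1*(12) = 180; iterating: T(3)=180, T(4)=-380, T(5)=648, T(6)=-984, T(7)=1388, T(8)=-1860; answer -1860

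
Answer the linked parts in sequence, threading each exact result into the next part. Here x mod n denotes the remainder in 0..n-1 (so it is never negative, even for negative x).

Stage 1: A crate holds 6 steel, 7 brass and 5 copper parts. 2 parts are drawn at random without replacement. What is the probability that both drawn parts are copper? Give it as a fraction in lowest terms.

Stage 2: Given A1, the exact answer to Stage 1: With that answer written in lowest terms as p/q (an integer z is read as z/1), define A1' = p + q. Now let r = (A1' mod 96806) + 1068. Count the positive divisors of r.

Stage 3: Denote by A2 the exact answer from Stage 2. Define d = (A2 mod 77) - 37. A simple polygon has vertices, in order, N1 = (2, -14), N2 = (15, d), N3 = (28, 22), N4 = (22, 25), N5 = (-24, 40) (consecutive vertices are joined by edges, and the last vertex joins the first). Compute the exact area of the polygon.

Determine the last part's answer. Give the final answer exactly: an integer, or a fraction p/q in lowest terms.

Stage 1: total draws C(18,2) = 153; favorable C(5,2) = 10; P = 10/153; answer 10/153
Stage 2: A1 = 10/153; threaded value p + q = 163; r = 1231; 1231 is prime, so its only divisors are 1 and 1231; count = 2; answer 2
Stage 3: A2 = 2; d = -35; cross terms: (2*-35 - 15*-14)=140, (15*22 - 28*-35)=1310, (28*25 - 22*22)=216, (22*40 - -24*25)=1480, (-24*-14 - 2*40)=256; twice the area = |3402| = 3402; area = 1701; answer 1701

1701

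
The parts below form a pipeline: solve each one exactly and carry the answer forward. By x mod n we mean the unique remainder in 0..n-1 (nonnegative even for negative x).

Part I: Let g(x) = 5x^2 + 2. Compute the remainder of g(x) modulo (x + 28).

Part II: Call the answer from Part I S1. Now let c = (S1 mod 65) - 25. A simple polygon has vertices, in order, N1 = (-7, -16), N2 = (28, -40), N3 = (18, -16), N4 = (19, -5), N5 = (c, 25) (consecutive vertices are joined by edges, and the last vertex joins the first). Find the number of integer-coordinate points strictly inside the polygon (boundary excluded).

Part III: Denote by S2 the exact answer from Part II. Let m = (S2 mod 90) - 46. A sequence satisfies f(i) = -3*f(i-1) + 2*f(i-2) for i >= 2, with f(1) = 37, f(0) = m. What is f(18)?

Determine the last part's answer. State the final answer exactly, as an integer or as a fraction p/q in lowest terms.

-76293275355

Part I: remainder = value at the root: 5*(-28)^2 + 2 = (3920) + (2) = 3922; answer 3922
Part II: S1 = 3922; c = -3; cross terms: (-7*-40 - 28*-16)=728, (28*-16 - 18*-40)=272, (18*-5 - 19*-16)=214, (19*25 - -3*-5)=460, (-3*-16 - -7*25)=223; twice the area = |1897| = 1897; area = 1897/2; boundary points = 1 + 2 + 1 + 2 + 1 = 7; strictly interior points = area - boundary/2 + 1 = 946; answer 946
Part III: S2 = 946; m = 0; f(2) = -3*(37) + 2*(0) = -111; iterating: f(2)=-111, f(3)=407, f(4)=-1443, f(5)=5143, f(6)=-18315, f(7)=65231, f(8)=-232323, f(9)=827431, f(10)=-2946939, f(11)=10495679, f(12)=-37380915, f(13)=133134103, f(14)=-474164139, f(15)=1688760623, f(16)=-6014610147, f(17)=21421351687, f(18)=-76293275355; answer -76293275355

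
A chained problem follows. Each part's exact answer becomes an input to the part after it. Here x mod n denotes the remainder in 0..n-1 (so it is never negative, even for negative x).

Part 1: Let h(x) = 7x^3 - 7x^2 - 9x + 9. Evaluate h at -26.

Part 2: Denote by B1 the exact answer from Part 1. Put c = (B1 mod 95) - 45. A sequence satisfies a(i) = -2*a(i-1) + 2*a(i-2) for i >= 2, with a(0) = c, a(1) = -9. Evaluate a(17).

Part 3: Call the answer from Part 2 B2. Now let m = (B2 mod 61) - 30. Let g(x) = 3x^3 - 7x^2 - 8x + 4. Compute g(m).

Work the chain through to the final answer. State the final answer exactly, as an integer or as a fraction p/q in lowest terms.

Part 1: 7*(-26)^3 - 7*(-26)^2 - 9*(-26)^1 + 9 = (-123032) + (-4732) + (234) + (9) = -127521; answer -127521
Part 2: B1 = -127521; c = 19; a(2) = -2*(-9) + 2*(19) = 56; iterating: a(2)=56, a(3)=-130, a(4)=372, a(5)=-1004, a(6)=2752, a(7)=-7512, a(8)=20528, a(9)=-56080, a(10)=153216, a(11)=-418592, a(12)=1143616, a(13)=-3124416, a(14)=8536064, a(15)=-23320960, a(16)=63714048, a(17)=-174070016; answer -174070016
Part 3: B2 = -174070016; m = -19; 3*(-19)^3 - 7*(-19)^2 - 8*(-19)^1 + 4 = (-20577) + (-2527) + (152) + (4) = -22948; answer -22948

-22948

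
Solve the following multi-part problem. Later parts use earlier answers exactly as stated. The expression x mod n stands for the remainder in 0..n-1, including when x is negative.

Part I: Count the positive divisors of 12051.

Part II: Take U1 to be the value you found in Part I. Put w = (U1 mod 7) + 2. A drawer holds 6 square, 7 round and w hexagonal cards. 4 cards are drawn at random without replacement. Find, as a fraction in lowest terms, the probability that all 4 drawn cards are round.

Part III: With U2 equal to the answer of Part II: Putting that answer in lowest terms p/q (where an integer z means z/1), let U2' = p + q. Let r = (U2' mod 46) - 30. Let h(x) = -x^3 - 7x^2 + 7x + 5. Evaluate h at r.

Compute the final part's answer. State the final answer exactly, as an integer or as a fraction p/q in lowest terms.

5065

Part I: 12051 = 3^2 * 13 * 103; number of divisors = (2+1) * (1+1) * (1+1) = 12; answer 12
Part II: U1 = 12; w = 7; total draws C(20,4) = 4845; favorable C(7,4) = 35; P = 7/969; answer 7/969
Part III: U2 = 7/969; threaded value p + q = 976; r = -20; -1*(-20)^3 - 7*(-20)^2 + 7*(-20)^1 + 5 = (8000) + (-2800) + (-140) + (5) = 5065; answer 5065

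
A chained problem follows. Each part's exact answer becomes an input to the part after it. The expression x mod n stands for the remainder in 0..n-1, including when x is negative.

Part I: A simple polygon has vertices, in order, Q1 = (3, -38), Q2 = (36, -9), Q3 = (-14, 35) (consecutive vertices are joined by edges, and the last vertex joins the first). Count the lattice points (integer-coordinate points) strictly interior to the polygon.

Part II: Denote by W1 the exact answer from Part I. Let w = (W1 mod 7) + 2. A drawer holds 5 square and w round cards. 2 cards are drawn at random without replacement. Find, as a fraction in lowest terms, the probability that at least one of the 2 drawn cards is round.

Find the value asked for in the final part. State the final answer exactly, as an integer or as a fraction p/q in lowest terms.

9/14

Part I: cross terms: (3*-9 - 36*-38)=1341, (36*35 - -14*-9)=1134, (-14*-38 - 3*35)=427; twice the area = |2902| = 2902; area = 1451; boundary points = 1 + 2 + 1 = 4; strictly interior points = area - boundary/2 + 1 = 1450; answer 1450
Part II: W1 = 1450; w = 3; total draws C(8,2) = 28; complement C(5,2) = 10; favorable 28 - 10 = 18; P = 9/14; answer 9/14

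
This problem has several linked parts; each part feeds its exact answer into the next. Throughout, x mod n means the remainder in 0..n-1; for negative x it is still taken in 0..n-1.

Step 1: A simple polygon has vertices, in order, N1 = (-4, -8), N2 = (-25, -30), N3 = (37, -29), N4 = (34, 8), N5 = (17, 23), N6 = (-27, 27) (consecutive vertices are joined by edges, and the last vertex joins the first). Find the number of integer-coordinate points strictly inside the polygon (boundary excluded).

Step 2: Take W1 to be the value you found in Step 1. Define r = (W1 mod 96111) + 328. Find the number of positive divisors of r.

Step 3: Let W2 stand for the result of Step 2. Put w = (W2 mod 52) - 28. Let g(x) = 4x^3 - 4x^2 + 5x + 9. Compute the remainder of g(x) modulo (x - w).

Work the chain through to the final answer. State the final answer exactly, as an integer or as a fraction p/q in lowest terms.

Step 1: cross terms: (-4*-30 - -25*-8)=-80, (-25*-29 - 37*-30)=1835, (37*8 - 34*-29)=1282, (34*23 - 17*8)=646, (17*27 - -27*23)=1080, (-27*-8 - -4*27)=324; twice the area = |5087| = 5087; area = 5087/2; boundary points = 1 + 1 + 1 + 1 + 4 + 1 = 9; strictly interior points = area - boundary/2 + 1 = 2540; answer 2540
Step 2: W1 = 2540; r = 2868; 2868 = 2^2 * 3 * 239; number of divisors = (2+1) * (1+1) * (1+1) = 12; answer 12
Step 3: W2 = 12; w = -16; remainder = value at the root: 4*(-16)^3 - 4*(-16)^2 + 5*(-16)^1 + 9 = (-16384) + (-1024) + (-80) + (9) = -17479; answer -17479

-17479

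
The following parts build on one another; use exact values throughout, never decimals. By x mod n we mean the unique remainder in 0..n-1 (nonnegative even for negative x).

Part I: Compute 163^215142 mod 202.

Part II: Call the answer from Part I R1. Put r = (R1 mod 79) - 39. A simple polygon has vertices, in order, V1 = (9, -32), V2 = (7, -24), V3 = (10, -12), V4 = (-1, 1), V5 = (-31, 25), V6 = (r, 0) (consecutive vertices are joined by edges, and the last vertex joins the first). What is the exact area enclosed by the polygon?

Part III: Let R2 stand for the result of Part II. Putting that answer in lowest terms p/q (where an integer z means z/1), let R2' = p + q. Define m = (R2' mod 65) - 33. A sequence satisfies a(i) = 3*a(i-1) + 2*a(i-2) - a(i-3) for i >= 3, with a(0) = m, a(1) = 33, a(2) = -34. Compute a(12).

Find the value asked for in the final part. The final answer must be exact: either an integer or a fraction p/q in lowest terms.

Part I: squarings mod 202: 163^1=163, 163^2=107, 163^4=137, 163^8=185, 163^16=87, 163^32=95, 163^64=137, 163^128=185, 163^256=87, 163^512=95, 163^1024=137, 163^2048=185, 163^4096=87, 163^8192=95, 163^16384=137, 163^32768=185, 163^65536=87, 163^131072=95; 163^215142 = 163^2 * 163^4 * 163^32 * 163^64 * 163^2048 * 163^16384 * 163^65536 * 163^131072 = 107 (mod 202); answer 107
Part II: R1 = 107; r = -11; cross terms: (9*-24 - 7*-32)=8, (7*-12 - 10*-24)=156, (10*1 - -1*-12)=-2, (-1*25 - -31*1)=6, (-31*0 - -11*25)=275, (-11*-32 - 9*0)=352; twice the area = |795| = 795; area = 795/2; answer 795/2
Part III: R2 = 795/2; threaded value p + q = 797; m = -16; a(3) = 3*(-34) + 2*(33) - 1*(-16) = -20; iterating: a(3)=-20, a(4)=-161, a(5)=-489, a(6)=-1769, a(7)=-6124, a(8)=-21421, a(9)=-74742, a(10)=-260944, a(11)=-910895, a(12)=-3179831; answer -3179831

-3179831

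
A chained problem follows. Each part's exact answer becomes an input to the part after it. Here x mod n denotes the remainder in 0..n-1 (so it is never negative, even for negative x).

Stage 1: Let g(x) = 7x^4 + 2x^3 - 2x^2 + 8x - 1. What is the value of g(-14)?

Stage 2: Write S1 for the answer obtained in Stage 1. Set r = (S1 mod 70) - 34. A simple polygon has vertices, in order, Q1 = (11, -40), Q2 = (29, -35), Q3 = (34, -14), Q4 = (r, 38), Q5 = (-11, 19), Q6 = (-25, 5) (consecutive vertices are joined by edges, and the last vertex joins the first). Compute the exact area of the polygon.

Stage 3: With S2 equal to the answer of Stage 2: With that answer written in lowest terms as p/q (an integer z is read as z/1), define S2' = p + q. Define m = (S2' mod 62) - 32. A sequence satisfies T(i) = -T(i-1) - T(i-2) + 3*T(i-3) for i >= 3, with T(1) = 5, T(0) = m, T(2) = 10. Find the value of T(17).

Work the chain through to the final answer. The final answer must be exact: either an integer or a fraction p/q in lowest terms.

Stage 1: 7*(-14)^4 + 2*(-14)^3 - 2*(-14)^2 + 8*(-14)^1 - 1 = (268912) + (-5488) + (-392) + (-112) + (-1) = 262919; answer 262919
Stage 2: S1 = 262919; r = 35; cross terms: (11*-35 - 29*-40)=775, (29*-14 - 34*-35)=784, (34*38 - 35*-14)=1782, (35*19 - -11*38)=1083, (-11*5 - -25*19)=420, (-25*-40 - 11*5)=945; twice the area = |5789| = 5789; area = 5789/2; answer 5789/2
Stage 3: S2 = 5789/2; threaded value p + q = 5791; m = -7; T(3) = -1*(10) - 1*(5) + 3*(-7) = -36; iterating: T(3)=-36, T(4)=41, T(5)=25, T(6)=-174, T(7)=272, T(8)=-23, T(9)=-771, T(10)=1610, T(11)=-908, T(12)=-3015, T(13)=8753, T(14)=-8462, T(15)=-9336, T(16)=44057, T(17)=-60107; answer -60107

-60107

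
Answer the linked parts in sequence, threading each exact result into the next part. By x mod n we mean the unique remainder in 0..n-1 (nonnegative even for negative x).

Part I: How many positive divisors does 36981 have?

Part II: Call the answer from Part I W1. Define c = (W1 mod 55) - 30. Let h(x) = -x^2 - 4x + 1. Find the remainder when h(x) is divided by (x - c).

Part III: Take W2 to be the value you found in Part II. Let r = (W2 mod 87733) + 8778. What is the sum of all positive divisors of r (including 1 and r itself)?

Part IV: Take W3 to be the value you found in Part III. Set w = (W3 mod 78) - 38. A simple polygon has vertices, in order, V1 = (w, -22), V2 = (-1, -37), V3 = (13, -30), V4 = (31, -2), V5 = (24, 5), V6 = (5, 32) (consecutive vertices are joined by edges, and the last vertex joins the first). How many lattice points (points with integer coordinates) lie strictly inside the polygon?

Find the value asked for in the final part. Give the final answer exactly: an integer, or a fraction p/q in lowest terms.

Part I: 36981 = 3^2 * 7 * 587; number of divisors = (2+1) * (1+1) * (1+1) = 12; answer 12
Part II: W1 = 12; c = -18; remainder = value at the root: -1*(-18)^2 - 4*(-18)^1 + 1 = (-324) + (72) + (1) = -251; answer -251
Part III: W2 = -251; r = 96260; 96260 = 2^2 * 5 * 4813; sigma = (1 + 2 + 4) * (1 + 5) * (1 + 4813) = 7 * 6 * 4814 = 202188; answer 202188
Part IV: W3 = 202188; w = -26; cross terms: (-26*-37 - -1*-22)=940, (-1*-30 - 13*-37)=511, (13*-2 - 31*-30)=904, (31*5 - 24*-2)=203, (24*32 - 5*5)=743, (5*-22 - -26*32)=722; twice the area = |4023| = 4023; area = 4023/2; boundary points = 5 + 7 + 2 + 7 + 1 + 1 = 23; strictly interior points = area - boundary/2 + 1 = 2001; answer 2001

2001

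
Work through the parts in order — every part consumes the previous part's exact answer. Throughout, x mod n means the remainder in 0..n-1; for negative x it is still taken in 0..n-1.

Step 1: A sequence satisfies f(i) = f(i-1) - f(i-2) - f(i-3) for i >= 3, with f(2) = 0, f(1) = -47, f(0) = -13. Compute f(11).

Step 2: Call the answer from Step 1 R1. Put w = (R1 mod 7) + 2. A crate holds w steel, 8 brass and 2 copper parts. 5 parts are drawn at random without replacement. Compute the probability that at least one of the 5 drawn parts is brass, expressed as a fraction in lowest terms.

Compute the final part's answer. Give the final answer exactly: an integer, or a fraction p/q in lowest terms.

Step 1: f(3) = 1*(0) - 1*(-47) - 1*(-13) = 60; iterating: f(3)=60, f(4)=107, f(5)=47, f(6)=-120, f(7)=-274, f(8)=-201, f(9)=193, f(10)=668, f(11)=676; answer 676
Step 2: R1 = 676; w = 6; total draws C(16,5) = 4368; complement C(8,5) = 56; favorable 4368 - 56 = 4312; P = 77/78; answer 77/78

77/78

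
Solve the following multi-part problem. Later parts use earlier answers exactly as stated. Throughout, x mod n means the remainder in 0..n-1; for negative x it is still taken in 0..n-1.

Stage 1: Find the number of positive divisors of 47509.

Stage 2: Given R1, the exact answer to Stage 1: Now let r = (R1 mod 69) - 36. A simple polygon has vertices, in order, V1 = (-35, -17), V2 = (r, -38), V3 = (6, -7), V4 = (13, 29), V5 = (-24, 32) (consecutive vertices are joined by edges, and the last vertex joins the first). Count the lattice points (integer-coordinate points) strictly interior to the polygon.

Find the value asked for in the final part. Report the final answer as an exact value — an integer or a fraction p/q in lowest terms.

2087

Stage 1: 47509 = 7 * 11 * 617; number of divisors = (1+1) * (1+1) * (1+1) = 8; answer 8
Stage 2: R1 = 8; r = -28; cross terms: (-35*-38 - -28*-17)=854, (-28*-7 - 6*-38)=424, (6*29 - 13*-7)=265, (13*32 - -24*29)=1112, (-24*-17 - -35*32)=1528; twice the area = |4183| = 4183; area = 4183/2; boundary points = 7 + 1 + 1 + 1 + 1 = 11; strictly interior points = area - boundary/2 + 1 = 2087; answer 2087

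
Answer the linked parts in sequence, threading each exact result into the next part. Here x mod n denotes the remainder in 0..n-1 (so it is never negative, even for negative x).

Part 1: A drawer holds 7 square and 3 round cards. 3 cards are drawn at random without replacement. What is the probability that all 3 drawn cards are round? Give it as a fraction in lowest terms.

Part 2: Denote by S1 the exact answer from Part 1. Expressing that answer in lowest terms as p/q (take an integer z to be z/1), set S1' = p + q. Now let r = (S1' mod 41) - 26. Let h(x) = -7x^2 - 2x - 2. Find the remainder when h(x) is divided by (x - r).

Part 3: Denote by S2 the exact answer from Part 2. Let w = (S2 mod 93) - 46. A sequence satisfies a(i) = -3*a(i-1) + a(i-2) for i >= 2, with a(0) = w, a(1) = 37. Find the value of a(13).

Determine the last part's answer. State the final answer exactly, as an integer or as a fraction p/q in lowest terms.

36075277

Part 1: total draws C(10,3) = 120; favorable C(3,3) = 1; P = 1/120; answer 1/120
Part 2: S1 = 1/120; threaded value p + q = 121; r = 13; remainder = value at the root: -7*(13)^2 - 2*(13)^1 - 2 = (-1183) + (-26) + (-2) = -1211; answer -1211
Part 3: S2 = -1211; w = 45; a(2) = -3*(37) + 1*(45) = -66; iterating: a(2)=-66, a(3)=235, a(4)=-771, a(5)=2548, a(6)=-8415, a(7)=27793, a(8)=-91794, a(9)=303175, a(10)=-1001319, a(11)=3307132, a(12)=-10922715, a(13)=36075277; answer 36075277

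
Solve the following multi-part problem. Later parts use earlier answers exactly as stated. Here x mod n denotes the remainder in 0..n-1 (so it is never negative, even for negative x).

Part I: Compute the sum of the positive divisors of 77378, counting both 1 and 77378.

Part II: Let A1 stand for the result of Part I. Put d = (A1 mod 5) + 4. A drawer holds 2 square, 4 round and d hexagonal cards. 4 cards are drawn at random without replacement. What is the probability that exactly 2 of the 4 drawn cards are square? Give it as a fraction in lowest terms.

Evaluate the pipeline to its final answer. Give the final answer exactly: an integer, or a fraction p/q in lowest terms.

1/11

Part I: 77378 = 2 * 7 * 5527; sigma = (1 + 2) * (1 + 7) * (1 + 5527) = 3 * 8 * 5528 = 132672; answer 132672
Part II: A1 = 132672; d = 6; total draws C(12,4) = 495; favorable C(2,2)*C(10,2) = 45; P = 1/11; answer 1/11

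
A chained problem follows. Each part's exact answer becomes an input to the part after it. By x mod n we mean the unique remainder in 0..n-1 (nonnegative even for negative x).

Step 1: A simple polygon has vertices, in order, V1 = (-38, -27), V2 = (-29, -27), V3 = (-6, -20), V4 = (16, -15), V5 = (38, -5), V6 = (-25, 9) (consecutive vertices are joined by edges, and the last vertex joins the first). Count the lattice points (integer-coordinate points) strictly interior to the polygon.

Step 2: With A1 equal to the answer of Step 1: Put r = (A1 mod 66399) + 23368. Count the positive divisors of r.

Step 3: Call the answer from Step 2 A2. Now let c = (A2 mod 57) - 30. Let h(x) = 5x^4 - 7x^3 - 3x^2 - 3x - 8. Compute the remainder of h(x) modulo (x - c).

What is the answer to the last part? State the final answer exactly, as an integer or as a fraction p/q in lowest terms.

564778

Step 1: cross terms: (-38*-27 - -29*-27)=243, (-29*-20 - -6*-27)=418, (-6*-15 - 16*-20)=410, (16*-5 - 38*-15)=490, (38*9 - -25*-5)=217, (-25*-27 - -38*9)=1017; twice the area = |2795| = 2795; area = 2795/2; boundary points = 9 + 1 + 1 + 2 + 7 + 1 = 21; strictly interior points = area - boundary/2 + 1 = 1388; answer 1388
Step 2: A1 = 1388; r = 24756; 24756 = 2^2 * 3 * 2063; number of divisors = (2+1) * (1+1) * (1+1) = 12; answer 12
Step 3: A2 = 12; c = -18; remainder = value at the root: 5*(-18)^4 - 7*(-18)^3 - 3*(-18)^2 - 3*(-18)^1 - 8 = (524880) + (40824) + (-972) + (54) + (-8) = 564778; answer 564778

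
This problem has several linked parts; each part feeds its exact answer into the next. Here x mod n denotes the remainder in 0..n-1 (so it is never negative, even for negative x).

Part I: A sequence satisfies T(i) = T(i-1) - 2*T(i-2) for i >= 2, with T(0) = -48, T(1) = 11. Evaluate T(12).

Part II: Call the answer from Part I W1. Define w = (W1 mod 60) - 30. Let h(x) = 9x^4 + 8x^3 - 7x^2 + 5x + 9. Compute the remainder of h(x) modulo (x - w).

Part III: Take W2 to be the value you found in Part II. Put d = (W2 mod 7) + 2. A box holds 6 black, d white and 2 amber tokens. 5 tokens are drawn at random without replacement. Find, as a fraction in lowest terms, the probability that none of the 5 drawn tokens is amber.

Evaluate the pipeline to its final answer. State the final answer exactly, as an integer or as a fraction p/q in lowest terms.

14/39

Part I: T(2) = 1*(11) - 2*(-48) = 107; iterating: T(2)=107, T(3)=85, T(4)=-129, T(5)=-299, T(6)=-41, T(7)=557, T(8)=639, T(9)=-475, T(10)=-1753, T(11)=-803, T(12)=2703; answer 2703
Part II: W1 = 2703; w = -27; remainder = value at the root: 9*(-27)^4 + 8*(-27)^3 - 7*(-27)^2 + 5*(-27)^1 + 9 = (4782969) + (-157464) + (-5103) + (-135) + (9) = 4620276; answer 4620276
Part III: W2 = 4620276; d = 5; total draws C(13,5) = 1287; favorable C(11,5) = 462; P = 14/39; answer 14/39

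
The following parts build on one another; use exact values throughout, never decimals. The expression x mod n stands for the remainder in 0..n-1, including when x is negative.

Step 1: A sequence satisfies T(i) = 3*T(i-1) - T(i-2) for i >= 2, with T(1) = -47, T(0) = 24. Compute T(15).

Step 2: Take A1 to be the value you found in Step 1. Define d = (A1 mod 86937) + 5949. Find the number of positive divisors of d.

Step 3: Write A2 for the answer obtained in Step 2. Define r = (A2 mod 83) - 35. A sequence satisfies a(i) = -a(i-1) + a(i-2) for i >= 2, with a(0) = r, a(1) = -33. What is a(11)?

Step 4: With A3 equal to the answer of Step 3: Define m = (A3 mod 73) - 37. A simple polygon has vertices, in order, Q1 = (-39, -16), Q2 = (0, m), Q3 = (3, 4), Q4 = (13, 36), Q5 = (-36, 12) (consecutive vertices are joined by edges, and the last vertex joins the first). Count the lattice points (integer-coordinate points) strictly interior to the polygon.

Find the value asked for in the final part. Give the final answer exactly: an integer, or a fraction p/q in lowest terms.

1085

Step 1: T(2) = 3*(-47) - 1*(24) = -165; iterating: T(2)=-165, T(3)=-448, T(4)=-1179, T(5)=-3089, T(6)=-8088, T(7)=-21175, T(8)=-55437, T(9)=-145136, T(10)=-379971, T(11)=-994777, T(12)=-2604360, T(13)=-6818303, T(14)=-17850549, T(15)=-46733344; answer -46733344
Step 2: A1 = -46733344; d = 44711; 44711 is prime, so its only divisors are 1 and 44711; count = 2; answer 2
Step 3: A2 = 2; r = -33; a(2) = -1*(-33) + 1*(-33) = 0; iterating: a(2)=0, a(3)=-33, a(4)=33, a(5)=-66, a(6)=99, a(7)=-165, a(8)=264, a(9)=-429, a(10)=693, a(11)=-1122; answer -1122
Step 4: A3 = -1122; m = 9; cross terms: (-39*9 - 0*-16)=-351, (0*4 - 3*9)=-27, (3*36 - 13*4)=56, (13*12 - -36*36)=1452, (-36*-16 - -39*12)=1044; twice the area = |2174| = 2174; area = 1087; boundary points = 1 + 1 + 2 + 1 + 1 = 6; strictly interior points = area - boundary/2 + 1 = 1085; answer 1085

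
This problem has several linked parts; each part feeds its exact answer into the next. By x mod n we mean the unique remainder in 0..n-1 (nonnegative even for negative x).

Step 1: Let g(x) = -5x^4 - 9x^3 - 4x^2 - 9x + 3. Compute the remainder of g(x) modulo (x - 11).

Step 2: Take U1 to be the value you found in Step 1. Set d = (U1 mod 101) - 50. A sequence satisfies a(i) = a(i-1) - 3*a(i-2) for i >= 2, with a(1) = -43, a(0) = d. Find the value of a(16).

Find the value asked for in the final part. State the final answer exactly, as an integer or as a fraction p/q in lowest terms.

Step 1: remainder = value at the root: -5*(11)^4 - 9*(11)^3 - 4*(11)^2 - 9*(11)^1 + 3 = (-73205) + (-11979) + (-484) + (-99) + (3) = -85764; answer -85764
Step 2: U1 = -85764; d = 36; a(2) = 1*(-43) - 3*(36) = -151; iterating: a(2)=-151, a(3)=-22, a(4)=431, a(5)=497, a(6)=-796, a(7)=-2287, a(8)=101, a(9)=6962, a(10)=6659, a(11)=-14227, a(12)=-34204, a(13)=8477, a(14)=111089, a(15)=85658, a(16)=-247609; answer -247609

-247609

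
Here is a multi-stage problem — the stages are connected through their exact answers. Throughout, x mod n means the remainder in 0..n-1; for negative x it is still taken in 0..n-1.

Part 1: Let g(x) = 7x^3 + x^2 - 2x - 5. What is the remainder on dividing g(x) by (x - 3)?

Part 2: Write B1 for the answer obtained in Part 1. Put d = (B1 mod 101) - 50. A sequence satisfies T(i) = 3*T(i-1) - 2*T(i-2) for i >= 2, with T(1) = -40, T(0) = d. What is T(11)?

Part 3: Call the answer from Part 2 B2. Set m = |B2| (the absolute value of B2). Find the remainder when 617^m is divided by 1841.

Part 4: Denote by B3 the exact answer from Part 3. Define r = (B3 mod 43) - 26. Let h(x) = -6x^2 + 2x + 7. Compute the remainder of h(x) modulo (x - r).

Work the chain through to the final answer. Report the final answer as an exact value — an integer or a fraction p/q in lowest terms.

-273

Part 1: remainder = value at the root: 7*(3)^3 + 1*(3)^2 - 2*(3)^1 - 5 = (189) + (9) + (-6) + (-5) = 187; answer 187
Part 2: B1 = 187; d = 36; T(2) = 3*(-40) - 2*(36) = -192; iterating: T(2)=-192, T(3)=-496, T(4)=-1104, T(5)=-2320, T(6)=-4752, T(7)=-9616, T(8)=-19344, T(9)=-38800, T(10)=-77712, T(11)=-155536; answer -155536
Part 3: B2 = -155536; m = 155536; squarings mod 1841: 617^1=617, 617^2=1443, 617^4=78, 617^8=561, 617^16=1751, 617^32=736, 617^64=442, 617^128=218, 617^256=1499, 617^512=981, 617^1024=1359, 617^2048=358, 617^4096=1135, 617^8192=1366, 617^16384=1023, 617^32768=841, 617^65536=337, 617^131072=1268; 617^155536 = 617^16 * 617^128 * 617^256 * 617^512 * 617^1024 * 617^2048 * 617^4096 * 617^16384 * 617^131072 = 162 (mod 1841); answer 162
Part 4: B3 = 162; r = 7; remainder = value at the root: -6*(7)^2 + 2*(7)^1 + 7 = (-294) + (14) + (7) = -273; answer -273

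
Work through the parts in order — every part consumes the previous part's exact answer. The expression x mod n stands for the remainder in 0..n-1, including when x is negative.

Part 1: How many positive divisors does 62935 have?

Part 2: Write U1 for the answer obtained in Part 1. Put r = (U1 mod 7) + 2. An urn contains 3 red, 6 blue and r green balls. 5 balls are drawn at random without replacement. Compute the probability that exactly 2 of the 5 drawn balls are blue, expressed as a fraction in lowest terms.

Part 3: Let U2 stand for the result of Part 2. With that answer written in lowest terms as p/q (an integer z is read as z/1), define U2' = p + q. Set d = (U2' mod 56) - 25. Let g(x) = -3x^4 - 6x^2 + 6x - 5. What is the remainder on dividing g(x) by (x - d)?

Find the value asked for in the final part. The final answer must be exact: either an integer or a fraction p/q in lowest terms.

Part 1: 62935 = 5 * 41 * 307; number of divisors = (1+1) * (1+1) * (1+1) = 8; answer 8
Part 2: U1 = 8; r = 3; total draws C(12,5) = 792; favorable C(6,2)*C(6,3) = 300; P = 25/66; answer 25/66
Part 3: U2 = 25/66; threaded value p + q = 91; d = 10; remainder = value at the root: -3*(10)^4 - 6*(10)^2 + 6*(10)^1 - 5 = (-30000) + (-600) + (60) + (-5) = -30545; answer -30545

-30545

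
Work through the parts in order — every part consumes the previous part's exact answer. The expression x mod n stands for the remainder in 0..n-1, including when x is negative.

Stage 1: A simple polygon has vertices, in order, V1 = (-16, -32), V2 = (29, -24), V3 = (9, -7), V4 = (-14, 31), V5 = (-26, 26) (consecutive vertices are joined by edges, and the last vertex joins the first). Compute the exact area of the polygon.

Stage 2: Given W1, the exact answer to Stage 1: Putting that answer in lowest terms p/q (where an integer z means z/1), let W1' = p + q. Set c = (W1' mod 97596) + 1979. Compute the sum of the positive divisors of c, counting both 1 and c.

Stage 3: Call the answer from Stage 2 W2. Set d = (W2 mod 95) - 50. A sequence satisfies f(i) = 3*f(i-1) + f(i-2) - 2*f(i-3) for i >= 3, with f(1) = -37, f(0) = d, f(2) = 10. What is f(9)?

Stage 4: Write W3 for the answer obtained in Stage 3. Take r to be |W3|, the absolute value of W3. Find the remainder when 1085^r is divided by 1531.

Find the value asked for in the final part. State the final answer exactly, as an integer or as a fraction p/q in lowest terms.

705

Stage 1: cross terms: (-16*-24 - 29*-32)=1312, (29*-7 - 9*-24)=13, (9*31 - -14*-7)=181, (-14*26 - -26*31)=442, (-26*-32 - -16*26)=1248; twice the area = |3196| = 3196; area = 1598; answer 1598
Stage 2: W1 = 1598; threaded value p + q = 1599; c = 3578; 3578 = 2 * 1789; sigma = (1 + 2) * (1 + 1789) = 3 * 1790 = 5370; answer 5370
Stage 3: W2 = 5370; d = 0; f(3) = 3*(10) + 1*(-37) - 2*(0) = -7; iterating: f(3)=-7, f(4)=63, f(5)=162, f(6)=563, f(7)=1725, f(8)=5414, f(9)=16841; answer 16841
Stage 4: W3 = 16841; r = 16841; squarings mod 1531: 1085^1=1085, 1085^2=1417, 1085^4=748, 1085^8=689, 1085^16=111, 1085^32=73, 1085^64=736, 1085^128=1253, 1085^256=734, 1085^512=1375, 1085^1024=1371, 1085^2048=1104, 1085^4096=140, 1085^8192=1228, 1085^16384=1480; 1085^16841 = 1085^1 * 1085^8 * 1085^64 * 1085^128 * 1085^256 * 1085^16384 = 705 (mod 1531); answer 705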